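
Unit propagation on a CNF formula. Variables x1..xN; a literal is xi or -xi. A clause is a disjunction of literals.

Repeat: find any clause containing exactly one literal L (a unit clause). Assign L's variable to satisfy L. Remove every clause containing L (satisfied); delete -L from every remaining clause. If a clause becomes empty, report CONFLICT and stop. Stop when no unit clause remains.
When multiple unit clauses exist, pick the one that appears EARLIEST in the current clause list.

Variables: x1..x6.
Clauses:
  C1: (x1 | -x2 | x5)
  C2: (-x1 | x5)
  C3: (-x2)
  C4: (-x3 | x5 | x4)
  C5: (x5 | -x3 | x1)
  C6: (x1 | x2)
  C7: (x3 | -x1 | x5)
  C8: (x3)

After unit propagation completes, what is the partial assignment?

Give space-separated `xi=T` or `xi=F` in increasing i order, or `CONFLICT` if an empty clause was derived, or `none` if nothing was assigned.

unit clause [-2] forces x2=F; simplify:
  drop 2 from [1, 2] -> [1]
  satisfied 2 clause(s); 6 remain; assigned so far: [2]
unit clause [1] forces x1=T; simplify:
  drop -1 from [-1, 5] -> [5]
  drop -1 from [3, -1, 5] -> [3, 5]
  satisfied 2 clause(s); 4 remain; assigned so far: [1, 2]
unit clause [5] forces x5=T; simplify:
  satisfied 3 clause(s); 1 remain; assigned so far: [1, 2, 5]
unit clause [3] forces x3=T; simplify:
  satisfied 1 clause(s); 0 remain; assigned so far: [1, 2, 3, 5]

Answer: x1=T x2=F x3=T x5=T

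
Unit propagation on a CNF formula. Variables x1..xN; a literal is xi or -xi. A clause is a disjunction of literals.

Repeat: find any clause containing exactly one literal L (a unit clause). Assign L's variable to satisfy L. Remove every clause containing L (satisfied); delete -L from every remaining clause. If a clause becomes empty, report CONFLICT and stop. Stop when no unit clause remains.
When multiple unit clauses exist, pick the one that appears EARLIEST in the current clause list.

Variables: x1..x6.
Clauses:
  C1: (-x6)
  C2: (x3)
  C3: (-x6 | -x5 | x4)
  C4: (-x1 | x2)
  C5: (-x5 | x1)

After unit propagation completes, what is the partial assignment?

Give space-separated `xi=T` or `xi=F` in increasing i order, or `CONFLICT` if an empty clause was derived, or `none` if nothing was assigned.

Answer: x3=T x6=F

Derivation:
unit clause [-6] forces x6=F; simplify:
  satisfied 2 clause(s); 3 remain; assigned so far: [6]
unit clause [3] forces x3=T; simplify:
  satisfied 1 clause(s); 2 remain; assigned so far: [3, 6]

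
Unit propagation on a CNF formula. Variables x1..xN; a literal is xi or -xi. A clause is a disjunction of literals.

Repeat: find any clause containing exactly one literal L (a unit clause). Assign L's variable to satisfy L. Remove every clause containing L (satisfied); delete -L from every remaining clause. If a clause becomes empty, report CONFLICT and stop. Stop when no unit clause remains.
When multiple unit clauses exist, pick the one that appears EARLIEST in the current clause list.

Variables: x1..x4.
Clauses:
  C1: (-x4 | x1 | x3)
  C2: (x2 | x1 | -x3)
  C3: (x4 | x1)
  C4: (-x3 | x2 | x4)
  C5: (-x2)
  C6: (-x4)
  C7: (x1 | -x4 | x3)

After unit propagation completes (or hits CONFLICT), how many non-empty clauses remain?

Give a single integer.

unit clause [-2] forces x2=F; simplify:
  drop 2 from [2, 1, -3] -> [1, -3]
  drop 2 from [-3, 2, 4] -> [-3, 4]
  satisfied 1 clause(s); 6 remain; assigned so far: [2]
unit clause [-4] forces x4=F; simplify:
  drop 4 from [4, 1] -> [1]
  drop 4 from [-3, 4] -> [-3]
  satisfied 3 clause(s); 3 remain; assigned so far: [2, 4]
unit clause [1] forces x1=T; simplify:
  satisfied 2 clause(s); 1 remain; assigned so far: [1, 2, 4]
unit clause [-3] forces x3=F; simplify:
  satisfied 1 clause(s); 0 remain; assigned so far: [1, 2, 3, 4]

Answer: 0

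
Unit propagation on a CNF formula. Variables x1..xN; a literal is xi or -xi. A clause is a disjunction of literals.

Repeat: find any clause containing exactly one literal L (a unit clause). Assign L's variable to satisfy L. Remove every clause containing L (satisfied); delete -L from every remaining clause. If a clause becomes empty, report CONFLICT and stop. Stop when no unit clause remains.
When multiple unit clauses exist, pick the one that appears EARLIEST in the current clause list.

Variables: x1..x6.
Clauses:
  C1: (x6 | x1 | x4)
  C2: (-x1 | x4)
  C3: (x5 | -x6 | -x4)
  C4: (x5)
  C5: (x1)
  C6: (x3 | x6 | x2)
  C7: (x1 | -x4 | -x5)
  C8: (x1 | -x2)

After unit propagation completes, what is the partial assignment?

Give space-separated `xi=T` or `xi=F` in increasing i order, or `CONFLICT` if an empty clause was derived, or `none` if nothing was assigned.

Answer: x1=T x4=T x5=T

Derivation:
unit clause [5] forces x5=T; simplify:
  drop -5 from [1, -4, -5] -> [1, -4]
  satisfied 2 clause(s); 6 remain; assigned so far: [5]
unit clause [1] forces x1=T; simplify:
  drop -1 from [-1, 4] -> [4]
  satisfied 4 clause(s); 2 remain; assigned so far: [1, 5]
unit clause [4] forces x4=T; simplify:
  satisfied 1 clause(s); 1 remain; assigned so far: [1, 4, 5]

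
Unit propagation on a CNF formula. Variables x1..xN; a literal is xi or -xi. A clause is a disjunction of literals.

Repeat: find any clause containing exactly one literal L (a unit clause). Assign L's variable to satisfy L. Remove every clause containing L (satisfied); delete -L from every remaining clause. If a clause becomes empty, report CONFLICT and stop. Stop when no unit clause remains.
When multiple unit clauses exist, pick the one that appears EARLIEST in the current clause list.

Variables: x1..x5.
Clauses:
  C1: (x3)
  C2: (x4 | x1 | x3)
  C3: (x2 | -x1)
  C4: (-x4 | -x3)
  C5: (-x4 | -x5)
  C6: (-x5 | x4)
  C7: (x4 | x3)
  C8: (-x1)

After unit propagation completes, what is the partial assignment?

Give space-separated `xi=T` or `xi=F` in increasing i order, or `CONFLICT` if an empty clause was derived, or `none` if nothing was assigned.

Answer: x1=F x3=T x4=F x5=F

Derivation:
unit clause [3] forces x3=T; simplify:
  drop -3 from [-4, -3] -> [-4]
  satisfied 3 clause(s); 5 remain; assigned so far: [3]
unit clause [-4] forces x4=F; simplify:
  drop 4 from [-5, 4] -> [-5]
  satisfied 2 clause(s); 3 remain; assigned so far: [3, 4]
unit clause [-5] forces x5=F; simplify:
  satisfied 1 clause(s); 2 remain; assigned so far: [3, 4, 5]
unit clause [-1] forces x1=F; simplify:
  satisfied 2 clause(s); 0 remain; assigned so far: [1, 3, 4, 5]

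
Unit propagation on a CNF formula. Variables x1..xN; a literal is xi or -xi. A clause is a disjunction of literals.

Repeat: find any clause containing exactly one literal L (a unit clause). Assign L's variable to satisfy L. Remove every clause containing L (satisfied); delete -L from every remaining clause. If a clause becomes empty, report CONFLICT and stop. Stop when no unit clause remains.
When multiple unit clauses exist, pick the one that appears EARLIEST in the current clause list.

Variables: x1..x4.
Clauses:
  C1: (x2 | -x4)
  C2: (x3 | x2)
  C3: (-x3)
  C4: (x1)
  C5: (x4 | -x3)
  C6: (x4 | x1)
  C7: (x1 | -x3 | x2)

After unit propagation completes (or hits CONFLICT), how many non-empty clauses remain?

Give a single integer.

Answer: 0

Derivation:
unit clause [-3] forces x3=F; simplify:
  drop 3 from [3, 2] -> [2]
  satisfied 3 clause(s); 4 remain; assigned so far: [3]
unit clause [2] forces x2=T; simplify:
  satisfied 2 clause(s); 2 remain; assigned so far: [2, 3]
unit clause [1] forces x1=T; simplify:
  satisfied 2 clause(s); 0 remain; assigned so far: [1, 2, 3]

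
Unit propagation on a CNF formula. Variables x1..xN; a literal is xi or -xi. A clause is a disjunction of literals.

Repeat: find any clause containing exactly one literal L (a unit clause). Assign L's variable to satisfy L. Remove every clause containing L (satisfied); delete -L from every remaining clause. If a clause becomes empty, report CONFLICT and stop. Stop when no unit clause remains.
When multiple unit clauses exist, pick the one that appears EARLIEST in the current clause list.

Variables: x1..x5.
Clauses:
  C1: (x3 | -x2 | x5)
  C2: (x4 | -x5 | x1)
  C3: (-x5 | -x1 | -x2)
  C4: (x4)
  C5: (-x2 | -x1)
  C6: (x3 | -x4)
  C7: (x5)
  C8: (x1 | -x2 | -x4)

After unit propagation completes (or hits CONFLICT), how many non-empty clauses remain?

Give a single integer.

unit clause [4] forces x4=T; simplify:
  drop -4 from [3, -4] -> [3]
  drop -4 from [1, -2, -4] -> [1, -2]
  satisfied 2 clause(s); 6 remain; assigned so far: [4]
unit clause [3] forces x3=T; simplify:
  satisfied 2 clause(s); 4 remain; assigned so far: [3, 4]
unit clause [5] forces x5=T; simplify:
  drop -5 from [-5, -1, -2] -> [-1, -2]
  satisfied 1 clause(s); 3 remain; assigned so far: [3, 4, 5]

Answer: 3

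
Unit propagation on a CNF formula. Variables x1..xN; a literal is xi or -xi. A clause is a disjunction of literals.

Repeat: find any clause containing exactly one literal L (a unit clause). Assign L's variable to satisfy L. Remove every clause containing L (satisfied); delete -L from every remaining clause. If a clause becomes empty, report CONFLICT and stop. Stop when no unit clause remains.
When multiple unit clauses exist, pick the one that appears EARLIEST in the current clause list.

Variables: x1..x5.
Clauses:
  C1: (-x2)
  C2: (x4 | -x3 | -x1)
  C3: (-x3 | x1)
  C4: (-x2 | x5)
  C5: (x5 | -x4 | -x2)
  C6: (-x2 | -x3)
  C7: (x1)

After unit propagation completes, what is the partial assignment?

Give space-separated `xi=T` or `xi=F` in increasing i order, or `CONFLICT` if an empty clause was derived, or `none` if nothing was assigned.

Answer: x1=T x2=F

Derivation:
unit clause [-2] forces x2=F; simplify:
  satisfied 4 clause(s); 3 remain; assigned so far: [2]
unit clause [1] forces x1=T; simplify:
  drop -1 from [4, -3, -1] -> [4, -3]
  satisfied 2 clause(s); 1 remain; assigned so far: [1, 2]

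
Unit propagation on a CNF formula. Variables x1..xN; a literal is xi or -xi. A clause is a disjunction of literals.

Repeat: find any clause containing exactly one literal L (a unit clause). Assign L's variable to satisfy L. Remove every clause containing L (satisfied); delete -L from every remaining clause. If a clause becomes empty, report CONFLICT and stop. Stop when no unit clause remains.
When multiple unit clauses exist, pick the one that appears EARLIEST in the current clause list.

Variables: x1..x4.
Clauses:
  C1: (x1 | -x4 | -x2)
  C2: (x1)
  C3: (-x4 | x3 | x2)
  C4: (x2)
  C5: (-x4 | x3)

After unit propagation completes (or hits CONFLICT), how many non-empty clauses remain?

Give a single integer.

Answer: 1

Derivation:
unit clause [1] forces x1=T; simplify:
  satisfied 2 clause(s); 3 remain; assigned so far: [1]
unit clause [2] forces x2=T; simplify:
  satisfied 2 clause(s); 1 remain; assigned so far: [1, 2]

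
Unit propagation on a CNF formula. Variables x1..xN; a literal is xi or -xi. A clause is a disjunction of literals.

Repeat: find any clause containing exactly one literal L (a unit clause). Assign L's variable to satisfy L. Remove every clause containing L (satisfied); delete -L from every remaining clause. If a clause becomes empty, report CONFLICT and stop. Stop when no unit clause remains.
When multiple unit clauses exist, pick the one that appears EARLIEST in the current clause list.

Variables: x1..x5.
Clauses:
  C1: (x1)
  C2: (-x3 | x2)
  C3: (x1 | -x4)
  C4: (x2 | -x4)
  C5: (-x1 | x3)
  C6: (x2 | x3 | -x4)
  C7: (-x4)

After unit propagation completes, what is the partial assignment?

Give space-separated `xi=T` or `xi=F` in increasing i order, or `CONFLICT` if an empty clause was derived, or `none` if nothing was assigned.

Answer: x1=T x2=T x3=T x4=F

Derivation:
unit clause [1] forces x1=T; simplify:
  drop -1 from [-1, 3] -> [3]
  satisfied 2 clause(s); 5 remain; assigned so far: [1]
unit clause [3] forces x3=T; simplify:
  drop -3 from [-3, 2] -> [2]
  satisfied 2 clause(s); 3 remain; assigned so far: [1, 3]
unit clause [2] forces x2=T; simplify:
  satisfied 2 clause(s); 1 remain; assigned so far: [1, 2, 3]
unit clause [-4] forces x4=F; simplify:
  satisfied 1 clause(s); 0 remain; assigned so far: [1, 2, 3, 4]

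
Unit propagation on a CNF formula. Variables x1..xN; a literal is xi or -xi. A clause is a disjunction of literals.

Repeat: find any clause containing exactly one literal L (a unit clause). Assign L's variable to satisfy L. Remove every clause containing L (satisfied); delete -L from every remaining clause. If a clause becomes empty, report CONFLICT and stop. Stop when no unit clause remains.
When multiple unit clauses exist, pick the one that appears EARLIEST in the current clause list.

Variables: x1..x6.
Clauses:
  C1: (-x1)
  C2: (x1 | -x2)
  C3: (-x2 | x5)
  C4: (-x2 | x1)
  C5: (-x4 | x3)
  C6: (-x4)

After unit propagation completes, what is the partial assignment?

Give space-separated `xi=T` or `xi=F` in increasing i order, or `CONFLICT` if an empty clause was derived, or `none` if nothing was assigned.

unit clause [-1] forces x1=F; simplify:
  drop 1 from [1, -2] -> [-2]
  drop 1 from [-2, 1] -> [-2]
  satisfied 1 clause(s); 5 remain; assigned so far: [1]
unit clause [-2] forces x2=F; simplify:
  satisfied 3 clause(s); 2 remain; assigned so far: [1, 2]
unit clause [-4] forces x4=F; simplify:
  satisfied 2 clause(s); 0 remain; assigned so far: [1, 2, 4]

Answer: x1=F x2=F x4=F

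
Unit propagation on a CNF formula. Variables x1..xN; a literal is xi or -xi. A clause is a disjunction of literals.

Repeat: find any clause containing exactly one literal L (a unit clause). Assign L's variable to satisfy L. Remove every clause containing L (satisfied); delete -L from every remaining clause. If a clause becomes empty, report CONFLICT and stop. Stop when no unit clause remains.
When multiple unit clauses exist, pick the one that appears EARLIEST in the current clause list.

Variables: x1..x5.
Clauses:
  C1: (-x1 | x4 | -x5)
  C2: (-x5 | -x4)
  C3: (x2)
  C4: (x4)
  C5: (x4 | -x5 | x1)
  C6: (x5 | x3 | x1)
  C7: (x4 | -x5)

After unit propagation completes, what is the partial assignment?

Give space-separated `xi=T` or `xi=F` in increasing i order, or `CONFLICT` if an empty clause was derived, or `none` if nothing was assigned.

Answer: x2=T x4=T x5=F

Derivation:
unit clause [2] forces x2=T; simplify:
  satisfied 1 clause(s); 6 remain; assigned so far: [2]
unit clause [4] forces x4=T; simplify:
  drop -4 from [-5, -4] -> [-5]
  satisfied 4 clause(s); 2 remain; assigned so far: [2, 4]
unit clause [-5] forces x5=F; simplify:
  drop 5 from [5, 3, 1] -> [3, 1]
  satisfied 1 clause(s); 1 remain; assigned so far: [2, 4, 5]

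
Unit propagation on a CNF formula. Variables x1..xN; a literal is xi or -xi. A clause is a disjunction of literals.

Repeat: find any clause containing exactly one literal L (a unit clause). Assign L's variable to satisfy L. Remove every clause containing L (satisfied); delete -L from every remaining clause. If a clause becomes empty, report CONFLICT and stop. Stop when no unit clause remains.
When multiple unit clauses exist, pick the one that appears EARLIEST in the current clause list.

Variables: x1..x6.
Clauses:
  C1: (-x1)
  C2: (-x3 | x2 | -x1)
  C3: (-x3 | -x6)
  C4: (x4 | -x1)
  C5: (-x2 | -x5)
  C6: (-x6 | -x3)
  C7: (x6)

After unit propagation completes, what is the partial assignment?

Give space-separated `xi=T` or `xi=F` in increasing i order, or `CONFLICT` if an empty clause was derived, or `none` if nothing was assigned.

unit clause [-1] forces x1=F; simplify:
  satisfied 3 clause(s); 4 remain; assigned so far: [1]
unit clause [6] forces x6=T; simplify:
  drop -6 from [-3, -6] -> [-3]
  drop -6 from [-6, -3] -> [-3]
  satisfied 1 clause(s); 3 remain; assigned so far: [1, 6]
unit clause [-3] forces x3=F; simplify:
  satisfied 2 clause(s); 1 remain; assigned so far: [1, 3, 6]

Answer: x1=F x3=F x6=T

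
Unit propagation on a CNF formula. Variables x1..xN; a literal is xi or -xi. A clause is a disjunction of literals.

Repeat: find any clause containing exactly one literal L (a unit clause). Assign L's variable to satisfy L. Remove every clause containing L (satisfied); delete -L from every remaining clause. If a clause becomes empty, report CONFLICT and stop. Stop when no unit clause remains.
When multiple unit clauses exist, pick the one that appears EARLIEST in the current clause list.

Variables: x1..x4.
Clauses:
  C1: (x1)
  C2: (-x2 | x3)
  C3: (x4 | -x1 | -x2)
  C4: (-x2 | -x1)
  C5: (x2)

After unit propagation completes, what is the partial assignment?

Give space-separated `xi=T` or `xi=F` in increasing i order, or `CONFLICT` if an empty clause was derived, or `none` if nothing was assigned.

Answer: CONFLICT

Derivation:
unit clause [1] forces x1=T; simplify:
  drop -1 from [4, -1, -2] -> [4, -2]
  drop -1 from [-2, -1] -> [-2]
  satisfied 1 clause(s); 4 remain; assigned so far: [1]
unit clause [-2] forces x2=F; simplify:
  drop 2 from [2] -> [] (empty!)
  satisfied 3 clause(s); 1 remain; assigned so far: [1, 2]
CONFLICT (empty clause)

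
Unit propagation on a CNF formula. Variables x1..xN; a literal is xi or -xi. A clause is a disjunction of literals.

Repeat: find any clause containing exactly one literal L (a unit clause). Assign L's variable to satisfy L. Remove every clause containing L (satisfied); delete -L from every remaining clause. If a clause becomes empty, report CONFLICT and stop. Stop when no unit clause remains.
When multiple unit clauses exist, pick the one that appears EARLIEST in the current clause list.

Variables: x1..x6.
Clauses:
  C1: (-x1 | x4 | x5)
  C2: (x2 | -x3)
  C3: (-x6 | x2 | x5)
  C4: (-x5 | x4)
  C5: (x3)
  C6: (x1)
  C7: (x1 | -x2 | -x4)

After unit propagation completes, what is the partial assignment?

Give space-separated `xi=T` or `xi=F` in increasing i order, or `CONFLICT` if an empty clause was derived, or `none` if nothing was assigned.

unit clause [3] forces x3=T; simplify:
  drop -3 from [2, -3] -> [2]
  satisfied 1 clause(s); 6 remain; assigned so far: [3]
unit clause [2] forces x2=T; simplify:
  drop -2 from [1, -2, -4] -> [1, -4]
  satisfied 2 clause(s); 4 remain; assigned so far: [2, 3]
unit clause [1] forces x1=T; simplify:
  drop -1 from [-1, 4, 5] -> [4, 5]
  satisfied 2 clause(s); 2 remain; assigned so far: [1, 2, 3]

Answer: x1=T x2=T x3=T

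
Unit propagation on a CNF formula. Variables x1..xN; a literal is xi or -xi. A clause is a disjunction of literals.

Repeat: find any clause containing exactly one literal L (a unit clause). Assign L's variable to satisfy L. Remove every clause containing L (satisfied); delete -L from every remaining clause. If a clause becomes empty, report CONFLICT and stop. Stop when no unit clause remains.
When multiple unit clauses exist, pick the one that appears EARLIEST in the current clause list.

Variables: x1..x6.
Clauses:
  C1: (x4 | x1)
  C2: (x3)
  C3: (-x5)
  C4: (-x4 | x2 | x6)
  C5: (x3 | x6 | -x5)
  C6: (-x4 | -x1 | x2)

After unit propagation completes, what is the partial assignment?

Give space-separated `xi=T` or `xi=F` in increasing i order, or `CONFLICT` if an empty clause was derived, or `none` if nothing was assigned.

Answer: x3=T x5=F

Derivation:
unit clause [3] forces x3=T; simplify:
  satisfied 2 clause(s); 4 remain; assigned so far: [3]
unit clause [-5] forces x5=F; simplify:
  satisfied 1 clause(s); 3 remain; assigned so far: [3, 5]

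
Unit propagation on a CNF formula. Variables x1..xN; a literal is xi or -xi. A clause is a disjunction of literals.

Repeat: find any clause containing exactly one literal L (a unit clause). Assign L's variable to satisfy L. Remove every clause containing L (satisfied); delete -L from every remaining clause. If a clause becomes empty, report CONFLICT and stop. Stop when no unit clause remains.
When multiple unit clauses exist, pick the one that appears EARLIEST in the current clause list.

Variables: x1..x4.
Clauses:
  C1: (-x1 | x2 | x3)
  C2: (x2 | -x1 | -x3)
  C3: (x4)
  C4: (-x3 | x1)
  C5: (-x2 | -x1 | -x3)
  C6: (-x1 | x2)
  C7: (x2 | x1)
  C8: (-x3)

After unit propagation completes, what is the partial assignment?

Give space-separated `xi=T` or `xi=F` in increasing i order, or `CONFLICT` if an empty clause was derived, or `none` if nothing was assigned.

unit clause [4] forces x4=T; simplify:
  satisfied 1 clause(s); 7 remain; assigned so far: [4]
unit clause [-3] forces x3=F; simplify:
  drop 3 from [-1, 2, 3] -> [-1, 2]
  satisfied 4 clause(s); 3 remain; assigned so far: [3, 4]

Answer: x3=F x4=T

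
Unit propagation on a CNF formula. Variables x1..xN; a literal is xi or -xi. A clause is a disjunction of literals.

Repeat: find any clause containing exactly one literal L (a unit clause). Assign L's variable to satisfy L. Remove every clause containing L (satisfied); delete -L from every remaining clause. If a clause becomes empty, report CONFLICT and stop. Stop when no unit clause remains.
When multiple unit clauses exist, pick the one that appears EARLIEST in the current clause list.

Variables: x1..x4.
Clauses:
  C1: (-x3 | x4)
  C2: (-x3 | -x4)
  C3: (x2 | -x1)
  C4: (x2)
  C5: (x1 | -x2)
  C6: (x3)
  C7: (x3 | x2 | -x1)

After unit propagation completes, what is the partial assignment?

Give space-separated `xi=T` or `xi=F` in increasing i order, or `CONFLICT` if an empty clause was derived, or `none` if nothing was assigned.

Answer: CONFLICT

Derivation:
unit clause [2] forces x2=T; simplify:
  drop -2 from [1, -2] -> [1]
  satisfied 3 clause(s); 4 remain; assigned so far: [2]
unit clause [1] forces x1=T; simplify:
  satisfied 1 clause(s); 3 remain; assigned so far: [1, 2]
unit clause [3] forces x3=T; simplify:
  drop -3 from [-3, 4] -> [4]
  drop -3 from [-3, -4] -> [-4]
  satisfied 1 clause(s); 2 remain; assigned so far: [1, 2, 3]
unit clause [4] forces x4=T; simplify:
  drop -4 from [-4] -> [] (empty!)
  satisfied 1 clause(s); 1 remain; assigned so far: [1, 2, 3, 4]
CONFLICT (empty clause)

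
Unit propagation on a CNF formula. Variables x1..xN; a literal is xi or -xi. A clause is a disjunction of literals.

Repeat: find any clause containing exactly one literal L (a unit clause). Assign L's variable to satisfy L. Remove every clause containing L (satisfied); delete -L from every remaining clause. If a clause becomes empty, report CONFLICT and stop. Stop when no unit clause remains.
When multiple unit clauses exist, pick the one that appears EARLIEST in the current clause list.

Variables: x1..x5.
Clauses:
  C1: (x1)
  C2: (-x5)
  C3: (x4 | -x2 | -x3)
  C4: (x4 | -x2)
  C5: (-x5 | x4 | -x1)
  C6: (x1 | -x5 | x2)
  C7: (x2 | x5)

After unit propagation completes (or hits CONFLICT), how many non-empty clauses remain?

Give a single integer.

Answer: 0

Derivation:
unit clause [1] forces x1=T; simplify:
  drop -1 from [-5, 4, -1] -> [-5, 4]
  satisfied 2 clause(s); 5 remain; assigned so far: [1]
unit clause [-5] forces x5=F; simplify:
  drop 5 from [2, 5] -> [2]
  satisfied 2 clause(s); 3 remain; assigned so far: [1, 5]
unit clause [2] forces x2=T; simplify:
  drop -2 from [4, -2, -3] -> [4, -3]
  drop -2 from [4, -2] -> [4]
  satisfied 1 clause(s); 2 remain; assigned so far: [1, 2, 5]
unit clause [4] forces x4=T; simplify:
  satisfied 2 clause(s); 0 remain; assigned so far: [1, 2, 4, 5]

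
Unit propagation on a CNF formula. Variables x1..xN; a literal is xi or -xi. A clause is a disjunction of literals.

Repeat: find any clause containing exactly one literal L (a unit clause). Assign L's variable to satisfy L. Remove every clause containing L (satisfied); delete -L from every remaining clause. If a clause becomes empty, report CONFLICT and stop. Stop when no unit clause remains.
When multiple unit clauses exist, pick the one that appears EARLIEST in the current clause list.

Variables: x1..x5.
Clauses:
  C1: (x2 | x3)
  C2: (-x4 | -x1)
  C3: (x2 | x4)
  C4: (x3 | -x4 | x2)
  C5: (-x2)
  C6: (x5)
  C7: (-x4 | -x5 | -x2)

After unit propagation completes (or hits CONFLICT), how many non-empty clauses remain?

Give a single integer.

unit clause [-2] forces x2=F; simplify:
  drop 2 from [2, 3] -> [3]
  drop 2 from [2, 4] -> [4]
  drop 2 from [3, -4, 2] -> [3, -4]
  satisfied 2 clause(s); 5 remain; assigned so far: [2]
unit clause [3] forces x3=T; simplify:
  satisfied 2 clause(s); 3 remain; assigned so far: [2, 3]
unit clause [4] forces x4=T; simplify:
  drop -4 from [-4, -1] -> [-1]
  satisfied 1 clause(s); 2 remain; assigned so far: [2, 3, 4]
unit clause [-1] forces x1=F; simplify:
  satisfied 1 clause(s); 1 remain; assigned so far: [1, 2, 3, 4]
unit clause [5] forces x5=T; simplify:
  satisfied 1 clause(s); 0 remain; assigned so far: [1, 2, 3, 4, 5]

Answer: 0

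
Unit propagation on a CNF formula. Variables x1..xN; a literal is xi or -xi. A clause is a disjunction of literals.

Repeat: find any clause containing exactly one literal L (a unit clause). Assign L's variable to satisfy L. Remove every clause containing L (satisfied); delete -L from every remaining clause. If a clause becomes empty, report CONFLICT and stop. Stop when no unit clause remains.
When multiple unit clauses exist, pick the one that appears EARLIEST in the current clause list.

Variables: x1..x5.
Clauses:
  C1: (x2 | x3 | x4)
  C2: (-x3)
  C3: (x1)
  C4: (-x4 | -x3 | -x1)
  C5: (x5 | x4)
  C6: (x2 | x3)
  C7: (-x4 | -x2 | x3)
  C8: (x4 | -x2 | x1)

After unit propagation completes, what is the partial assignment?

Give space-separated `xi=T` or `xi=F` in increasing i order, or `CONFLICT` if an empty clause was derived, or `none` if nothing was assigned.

Answer: x1=T x2=T x3=F x4=F x5=T

Derivation:
unit clause [-3] forces x3=F; simplify:
  drop 3 from [2, 3, 4] -> [2, 4]
  drop 3 from [2, 3] -> [2]
  drop 3 from [-4, -2, 3] -> [-4, -2]
  satisfied 2 clause(s); 6 remain; assigned so far: [3]
unit clause [1] forces x1=T; simplify:
  satisfied 2 clause(s); 4 remain; assigned so far: [1, 3]
unit clause [2] forces x2=T; simplify:
  drop -2 from [-4, -2] -> [-4]
  satisfied 2 clause(s); 2 remain; assigned so far: [1, 2, 3]
unit clause [-4] forces x4=F; simplify:
  drop 4 from [5, 4] -> [5]
  satisfied 1 clause(s); 1 remain; assigned so far: [1, 2, 3, 4]
unit clause [5] forces x5=T; simplify:
  satisfied 1 clause(s); 0 remain; assigned so far: [1, 2, 3, 4, 5]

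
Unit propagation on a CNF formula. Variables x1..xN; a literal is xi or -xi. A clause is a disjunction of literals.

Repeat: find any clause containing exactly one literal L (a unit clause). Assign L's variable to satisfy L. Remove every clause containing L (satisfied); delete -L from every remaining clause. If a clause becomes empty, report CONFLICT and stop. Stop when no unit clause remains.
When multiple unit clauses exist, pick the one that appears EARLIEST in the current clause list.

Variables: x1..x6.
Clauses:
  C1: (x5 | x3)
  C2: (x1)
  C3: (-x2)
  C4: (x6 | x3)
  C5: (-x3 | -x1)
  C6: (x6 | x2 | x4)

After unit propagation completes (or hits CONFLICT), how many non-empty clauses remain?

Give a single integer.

Answer: 0

Derivation:
unit clause [1] forces x1=T; simplify:
  drop -1 from [-3, -1] -> [-3]
  satisfied 1 clause(s); 5 remain; assigned so far: [1]
unit clause [-2] forces x2=F; simplify:
  drop 2 from [6, 2, 4] -> [6, 4]
  satisfied 1 clause(s); 4 remain; assigned so far: [1, 2]
unit clause [-3] forces x3=F; simplify:
  drop 3 from [5, 3] -> [5]
  drop 3 from [6, 3] -> [6]
  satisfied 1 clause(s); 3 remain; assigned so far: [1, 2, 3]
unit clause [5] forces x5=T; simplify:
  satisfied 1 clause(s); 2 remain; assigned so far: [1, 2, 3, 5]
unit clause [6] forces x6=T; simplify:
  satisfied 2 clause(s); 0 remain; assigned so far: [1, 2, 3, 5, 6]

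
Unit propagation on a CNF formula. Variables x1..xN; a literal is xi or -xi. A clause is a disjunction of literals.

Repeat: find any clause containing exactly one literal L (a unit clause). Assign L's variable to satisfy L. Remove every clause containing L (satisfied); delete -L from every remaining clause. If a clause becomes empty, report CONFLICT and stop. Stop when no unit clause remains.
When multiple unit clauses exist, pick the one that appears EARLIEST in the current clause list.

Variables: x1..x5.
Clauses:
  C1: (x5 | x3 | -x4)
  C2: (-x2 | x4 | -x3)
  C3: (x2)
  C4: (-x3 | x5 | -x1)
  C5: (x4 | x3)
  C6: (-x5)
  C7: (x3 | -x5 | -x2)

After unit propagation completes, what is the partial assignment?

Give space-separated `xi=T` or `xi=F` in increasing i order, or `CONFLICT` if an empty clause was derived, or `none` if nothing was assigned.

unit clause [2] forces x2=T; simplify:
  drop -2 from [-2, 4, -3] -> [4, -3]
  drop -2 from [3, -5, -2] -> [3, -5]
  satisfied 1 clause(s); 6 remain; assigned so far: [2]
unit clause [-5] forces x5=F; simplify:
  drop 5 from [5, 3, -4] -> [3, -4]
  drop 5 from [-3, 5, -1] -> [-3, -1]
  satisfied 2 clause(s); 4 remain; assigned so far: [2, 5]

Answer: x2=T x5=F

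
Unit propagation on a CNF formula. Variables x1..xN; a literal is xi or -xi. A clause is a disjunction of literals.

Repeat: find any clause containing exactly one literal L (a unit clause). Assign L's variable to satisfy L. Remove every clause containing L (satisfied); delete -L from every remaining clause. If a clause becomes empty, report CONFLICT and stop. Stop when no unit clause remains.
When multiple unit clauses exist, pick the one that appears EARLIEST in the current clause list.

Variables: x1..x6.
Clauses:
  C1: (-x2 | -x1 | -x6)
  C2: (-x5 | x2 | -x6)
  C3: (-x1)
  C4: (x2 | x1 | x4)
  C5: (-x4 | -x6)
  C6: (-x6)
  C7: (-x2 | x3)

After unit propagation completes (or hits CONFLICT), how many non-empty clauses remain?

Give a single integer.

Answer: 2

Derivation:
unit clause [-1] forces x1=F; simplify:
  drop 1 from [2, 1, 4] -> [2, 4]
  satisfied 2 clause(s); 5 remain; assigned so far: [1]
unit clause [-6] forces x6=F; simplify:
  satisfied 3 clause(s); 2 remain; assigned so far: [1, 6]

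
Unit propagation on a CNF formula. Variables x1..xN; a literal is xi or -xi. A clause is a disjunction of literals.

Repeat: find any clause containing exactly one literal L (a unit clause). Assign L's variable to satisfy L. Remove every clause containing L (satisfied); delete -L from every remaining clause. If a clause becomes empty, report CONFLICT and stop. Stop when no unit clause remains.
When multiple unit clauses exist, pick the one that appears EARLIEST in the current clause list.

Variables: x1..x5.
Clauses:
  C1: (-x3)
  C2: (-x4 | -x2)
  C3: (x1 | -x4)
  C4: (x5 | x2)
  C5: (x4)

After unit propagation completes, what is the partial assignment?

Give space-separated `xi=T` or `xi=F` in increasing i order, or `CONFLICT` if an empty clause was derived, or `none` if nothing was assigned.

Answer: x1=T x2=F x3=F x4=T x5=T

Derivation:
unit clause [-3] forces x3=F; simplify:
  satisfied 1 clause(s); 4 remain; assigned so far: [3]
unit clause [4] forces x4=T; simplify:
  drop -4 from [-4, -2] -> [-2]
  drop -4 from [1, -4] -> [1]
  satisfied 1 clause(s); 3 remain; assigned so far: [3, 4]
unit clause [-2] forces x2=F; simplify:
  drop 2 from [5, 2] -> [5]
  satisfied 1 clause(s); 2 remain; assigned so far: [2, 3, 4]
unit clause [1] forces x1=T; simplify:
  satisfied 1 clause(s); 1 remain; assigned so far: [1, 2, 3, 4]
unit clause [5] forces x5=T; simplify:
  satisfied 1 clause(s); 0 remain; assigned so far: [1, 2, 3, 4, 5]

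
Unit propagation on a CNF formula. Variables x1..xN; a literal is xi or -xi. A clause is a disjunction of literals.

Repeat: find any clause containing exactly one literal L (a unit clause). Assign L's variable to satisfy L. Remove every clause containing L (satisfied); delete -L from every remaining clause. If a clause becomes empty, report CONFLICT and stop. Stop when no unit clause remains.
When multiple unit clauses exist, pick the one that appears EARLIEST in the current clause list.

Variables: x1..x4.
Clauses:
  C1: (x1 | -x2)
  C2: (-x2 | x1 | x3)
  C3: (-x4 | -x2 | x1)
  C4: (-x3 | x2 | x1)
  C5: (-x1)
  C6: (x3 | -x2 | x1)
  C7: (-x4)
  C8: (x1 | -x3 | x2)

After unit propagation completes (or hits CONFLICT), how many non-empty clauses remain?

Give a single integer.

unit clause [-1] forces x1=F; simplify:
  drop 1 from [1, -2] -> [-2]
  drop 1 from [-2, 1, 3] -> [-2, 3]
  drop 1 from [-4, -2, 1] -> [-4, -2]
  drop 1 from [-3, 2, 1] -> [-3, 2]
  drop 1 from [3, -2, 1] -> [3, -2]
  drop 1 from [1, -3, 2] -> [-3, 2]
  satisfied 1 clause(s); 7 remain; assigned so far: [1]
unit clause [-2] forces x2=F; simplify:
  drop 2 from [-3, 2] -> [-3]
  drop 2 from [-3, 2] -> [-3]
  satisfied 4 clause(s); 3 remain; assigned so far: [1, 2]
unit clause [-3] forces x3=F; simplify:
  satisfied 2 clause(s); 1 remain; assigned so far: [1, 2, 3]
unit clause [-4] forces x4=F; simplify:
  satisfied 1 clause(s); 0 remain; assigned so far: [1, 2, 3, 4]

Answer: 0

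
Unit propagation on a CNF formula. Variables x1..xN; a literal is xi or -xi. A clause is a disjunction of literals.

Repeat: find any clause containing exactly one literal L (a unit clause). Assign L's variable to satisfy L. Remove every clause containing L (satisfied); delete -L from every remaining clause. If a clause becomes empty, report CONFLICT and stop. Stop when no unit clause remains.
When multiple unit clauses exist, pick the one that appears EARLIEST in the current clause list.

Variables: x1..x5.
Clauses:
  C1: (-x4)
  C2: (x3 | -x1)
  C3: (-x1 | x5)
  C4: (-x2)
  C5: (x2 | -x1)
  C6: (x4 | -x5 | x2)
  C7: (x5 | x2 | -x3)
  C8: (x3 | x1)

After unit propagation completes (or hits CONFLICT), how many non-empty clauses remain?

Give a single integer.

unit clause [-4] forces x4=F; simplify:
  drop 4 from [4, -5, 2] -> [-5, 2]
  satisfied 1 clause(s); 7 remain; assigned so far: [4]
unit clause [-2] forces x2=F; simplify:
  drop 2 from [2, -1] -> [-1]
  drop 2 from [-5, 2] -> [-5]
  drop 2 from [5, 2, -3] -> [5, -3]
  satisfied 1 clause(s); 6 remain; assigned so far: [2, 4]
unit clause [-1] forces x1=F; simplify:
  drop 1 from [3, 1] -> [3]
  satisfied 3 clause(s); 3 remain; assigned so far: [1, 2, 4]
unit clause [-5] forces x5=F; simplify:
  drop 5 from [5, -3] -> [-3]
  satisfied 1 clause(s); 2 remain; assigned so far: [1, 2, 4, 5]
unit clause [-3] forces x3=F; simplify:
  drop 3 from [3] -> [] (empty!)
  satisfied 1 clause(s); 1 remain; assigned so far: [1, 2, 3, 4, 5]
CONFLICT (empty clause)

Answer: 0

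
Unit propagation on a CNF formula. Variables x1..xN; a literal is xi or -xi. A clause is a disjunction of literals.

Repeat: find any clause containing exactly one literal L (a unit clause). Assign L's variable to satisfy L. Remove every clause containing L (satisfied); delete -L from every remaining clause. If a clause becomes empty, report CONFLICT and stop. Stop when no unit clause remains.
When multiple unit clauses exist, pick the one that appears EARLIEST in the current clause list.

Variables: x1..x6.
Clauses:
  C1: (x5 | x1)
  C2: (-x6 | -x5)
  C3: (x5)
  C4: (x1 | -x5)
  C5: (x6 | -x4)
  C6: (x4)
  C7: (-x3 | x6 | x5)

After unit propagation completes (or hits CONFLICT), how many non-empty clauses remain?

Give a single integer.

Answer: 0

Derivation:
unit clause [5] forces x5=T; simplify:
  drop -5 from [-6, -5] -> [-6]
  drop -5 from [1, -5] -> [1]
  satisfied 3 clause(s); 4 remain; assigned so far: [5]
unit clause [-6] forces x6=F; simplify:
  drop 6 from [6, -4] -> [-4]
  satisfied 1 clause(s); 3 remain; assigned so far: [5, 6]
unit clause [1] forces x1=T; simplify:
  satisfied 1 clause(s); 2 remain; assigned so far: [1, 5, 6]
unit clause [-4] forces x4=F; simplify:
  drop 4 from [4] -> [] (empty!)
  satisfied 1 clause(s); 1 remain; assigned so far: [1, 4, 5, 6]
CONFLICT (empty clause)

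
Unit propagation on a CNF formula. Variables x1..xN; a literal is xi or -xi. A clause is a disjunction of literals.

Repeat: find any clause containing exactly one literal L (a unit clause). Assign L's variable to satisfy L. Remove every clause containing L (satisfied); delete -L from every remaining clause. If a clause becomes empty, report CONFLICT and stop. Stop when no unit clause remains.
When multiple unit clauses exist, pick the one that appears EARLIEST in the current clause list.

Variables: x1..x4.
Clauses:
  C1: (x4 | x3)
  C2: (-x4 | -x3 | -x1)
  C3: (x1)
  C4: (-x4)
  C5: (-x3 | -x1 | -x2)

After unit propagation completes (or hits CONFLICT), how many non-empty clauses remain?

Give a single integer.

Answer: 0

Derivation:
unit clause [1] forces x1=T; simplify:
  drop -1 from [-4, -3, -1] -> [-4, -3]
  drop -1 from [-3, -1, -2] -> [-3, -2]
  satisfied 1 clause(s); 4 remain; assigned so far: [1]
unit clause [-4] forces x4=F; simplify:
  drop 4 from [4, 3] -> [3]
  satisfied 2 clause(s); 2 remain; assigned so far: [1, 4]
unit clause [3] forces x3=T; simplify:
  drop -3 from [-3, -2] -> [-2]
  satisfied 1 clause(s); 1 remain; assigned so far: [1, 3, 4]
unit clause [-2] forces x2=F; simplify:
  satisfied 1 clause(s); 0 remain; assigned so far: [1, 2, 3, 4]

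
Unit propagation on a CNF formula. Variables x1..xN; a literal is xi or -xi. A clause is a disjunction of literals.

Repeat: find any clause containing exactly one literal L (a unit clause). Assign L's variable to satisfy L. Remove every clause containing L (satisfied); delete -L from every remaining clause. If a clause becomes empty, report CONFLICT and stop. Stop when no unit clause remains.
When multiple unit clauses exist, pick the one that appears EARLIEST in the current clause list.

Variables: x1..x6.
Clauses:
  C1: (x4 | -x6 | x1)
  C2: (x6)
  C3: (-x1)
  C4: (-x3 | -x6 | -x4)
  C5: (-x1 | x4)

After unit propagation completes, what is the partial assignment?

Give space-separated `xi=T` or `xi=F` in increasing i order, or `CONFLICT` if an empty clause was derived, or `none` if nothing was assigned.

Answer: x1=F x3=F x4=T x6=T

Derivation:
unit clause [6] forces x6=T; simplify:
  drop -6 from [4, -6, 1] -> [4, 1]
  drop -6 from [-3, -6, -4] -> [-3, -4]
  satisfied 1 clause(s); 4 remain; assigned so far: [6]
unit clause [-1] forces x1=F; simplify:
  drop 1 from [4, 1] -> [4]
  satisfied 2 clause(s); 2 remain; assigned so far: [1, 6]
unit clause [4] forces x4=T; simplify:
  drop -4 from [-3, -4] -> [-3]
  satisfied 1 clause(s); 1 remain; assigned so far: [1, 4, 6]
unit clause [-3] forces x3=F; simplify:
  satisfied 1 clause(s); 0 remain; assigned so far: [1, 3, 4, 6]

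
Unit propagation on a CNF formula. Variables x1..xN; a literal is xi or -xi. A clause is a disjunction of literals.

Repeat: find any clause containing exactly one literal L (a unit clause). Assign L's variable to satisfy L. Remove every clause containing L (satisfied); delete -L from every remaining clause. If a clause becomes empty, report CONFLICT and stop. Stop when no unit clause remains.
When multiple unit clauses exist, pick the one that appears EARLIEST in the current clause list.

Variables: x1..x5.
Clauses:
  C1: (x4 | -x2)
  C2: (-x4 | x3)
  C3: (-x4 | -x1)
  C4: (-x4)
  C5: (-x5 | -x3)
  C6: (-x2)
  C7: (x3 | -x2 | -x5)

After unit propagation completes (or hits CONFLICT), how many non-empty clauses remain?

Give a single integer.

unit clause [-4] forces x4=F; simplify:
  drop 4 from [4, -2] -> [-2]
  satisfied 3 clause(s); 4 remain; assigned so far: [4]
unit clause [-2] forces x2=F; simplify:
  satisfied 3 clause(s); 1 remain; assigned so far: [2, 4]

Answer: 1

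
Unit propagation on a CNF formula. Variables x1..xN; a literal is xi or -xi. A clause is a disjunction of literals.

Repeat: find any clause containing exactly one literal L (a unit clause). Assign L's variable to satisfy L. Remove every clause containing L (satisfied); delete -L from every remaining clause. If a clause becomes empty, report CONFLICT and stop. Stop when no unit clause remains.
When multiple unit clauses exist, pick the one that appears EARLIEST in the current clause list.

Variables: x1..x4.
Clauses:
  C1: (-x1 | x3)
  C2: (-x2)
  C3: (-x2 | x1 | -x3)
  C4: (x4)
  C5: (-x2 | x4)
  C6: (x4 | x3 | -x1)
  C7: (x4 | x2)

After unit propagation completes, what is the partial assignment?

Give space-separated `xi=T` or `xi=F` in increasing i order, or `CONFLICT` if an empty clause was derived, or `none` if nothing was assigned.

unit clause [-2] forces x2=F; simplify:
  drop 2 from [4, 2] -> [4]
  satisfied 3 clause(s); 4 remain; assigned so far: [2]
unit clause [4] forces x4=T; simplify:
  satisfied 3 clause(s); 1 remain; assigned so far: [2, 4]

Answer: x2=F x4=T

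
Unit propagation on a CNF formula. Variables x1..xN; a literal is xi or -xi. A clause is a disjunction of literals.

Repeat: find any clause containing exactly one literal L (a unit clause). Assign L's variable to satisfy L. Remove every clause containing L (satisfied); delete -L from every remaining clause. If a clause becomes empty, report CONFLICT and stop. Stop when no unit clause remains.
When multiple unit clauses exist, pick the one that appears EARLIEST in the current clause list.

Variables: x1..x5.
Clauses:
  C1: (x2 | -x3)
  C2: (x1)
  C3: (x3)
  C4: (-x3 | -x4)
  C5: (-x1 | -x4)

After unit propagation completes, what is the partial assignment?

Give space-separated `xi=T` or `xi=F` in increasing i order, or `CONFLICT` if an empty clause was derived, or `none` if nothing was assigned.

Answer: x1=T x2=T x3=T x4=F

Derivation:
unit clause [1] forces x1=T; simplify:
  drop -1 from [-1, -4] -> [-4]
  satisfied 1 clause(s); 4 remain; assigned so far: [1]
unit clause [3] forces x3=T; simplify:
  drop -3 from [2, -3] -> [2]
  drop -3 from [-3, -4] -> [-4]
  satisfied 1 clause(s); 3 remain; assigned so far: [1, 3]
unit clause [2] forces x2=T; simplify:
  satisfied 1 clause(s); 2 remain; assigned so far: [1, 2, 3]
unit clause [-4] forces x4=F; simplify:
  satisfied 2 clause(s); 0 remain; assigned so far: [1, 2, 3, 4]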